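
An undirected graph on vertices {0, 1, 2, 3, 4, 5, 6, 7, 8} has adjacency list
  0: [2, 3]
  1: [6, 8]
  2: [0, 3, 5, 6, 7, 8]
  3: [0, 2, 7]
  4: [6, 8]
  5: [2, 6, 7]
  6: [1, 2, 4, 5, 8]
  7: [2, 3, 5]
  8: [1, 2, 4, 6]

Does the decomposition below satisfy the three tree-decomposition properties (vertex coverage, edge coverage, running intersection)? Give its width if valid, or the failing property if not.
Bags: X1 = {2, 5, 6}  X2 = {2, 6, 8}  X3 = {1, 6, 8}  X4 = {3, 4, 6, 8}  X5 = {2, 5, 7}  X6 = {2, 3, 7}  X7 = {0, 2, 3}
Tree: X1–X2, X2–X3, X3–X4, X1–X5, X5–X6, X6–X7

A tree decomposition must satisfy three properties: every vertex lies in some bag; for every edge, both endpoints lie together in some bag; and for every vertex, the bags containing it form a connected subtree. Here bags containing vertex 3 are not connected in the tree, so the decomposition is invalid.

No — bags containing vertex 3 are not connected in the tree.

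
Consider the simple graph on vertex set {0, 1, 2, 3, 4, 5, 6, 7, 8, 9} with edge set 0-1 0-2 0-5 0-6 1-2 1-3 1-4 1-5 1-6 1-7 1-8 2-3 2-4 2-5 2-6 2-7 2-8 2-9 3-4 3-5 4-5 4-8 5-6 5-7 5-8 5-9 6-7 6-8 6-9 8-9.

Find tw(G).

4

A width-4 tree decomposition is:
Bags: B1 = {0, 1, 2, 5, 6}  B2 = {1, 2, 5, 6, 8}  B3 = {1, 2, 4, 5, 8}  B4 = {2, 5, 6, 8, 9}  B5 = {1, 2, 3, 4, 5}  B6 = {1, 2, 5, 6, 7}
Tree: B1–B2, B2–B3, B2–B4, B3–B5, B1–B6
Each bag holds 5 vertices, so the decomposition has width 4, which upper-bounds the treewidth. On the other hand G contains the 5-clique {1, 2, 3, 4, 5}. A clique must lie in a single bag of any decomposition, so no decomposition can have width below 4. The upper and lower bounds meet at 4, so that is the treewidth.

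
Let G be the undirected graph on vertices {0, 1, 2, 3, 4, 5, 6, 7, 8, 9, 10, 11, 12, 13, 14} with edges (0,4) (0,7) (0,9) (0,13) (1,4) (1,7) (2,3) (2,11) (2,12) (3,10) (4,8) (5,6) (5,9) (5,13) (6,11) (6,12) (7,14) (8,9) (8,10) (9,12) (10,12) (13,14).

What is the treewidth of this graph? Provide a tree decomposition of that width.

Treewidth 3.
One such decomposition:
Bags: B1 = {2, 3, 10, 11}  B2 = {2, 10, 11, 12}  B3 = {6, 10, 11, 12}  B4 = {6, 8, 10, 12}  B5 = {6, 8, 9, 12}  B6 = {5, 6, 8, 9}  B7 = {4, 5, 8, 9}  B8 = {0, 4, 5, 9}  B9 = {0, 4, 5, 13}  B10 = {0, 1, 4, 13}  B11 = {0, 1, 7, 13}  B12 = {1, 7, 13, 14}
Tree: B1–B2, B2–B3, B3–B4, B4–B5, B5–B6, B6–B7, B7–B8, B8–B9, B9–B10, B10–B11, B11–B12

The largest bag has 4 vertices, giving width 3; this decomposition certifies tw(G) ≤ 3. For the lower bound: the 4 vertex sets {2,3,11}, {10}, {12}, {5,6,8,9} are disjoint, each induces a connected subgraph, and every pair is joined by at least one edge of G. Contracting each set to a single vertex therefore yields K_{4} as a minor, and since treewidth is minor-monotone, tw(G) ≥ tw(K_{4}) = 3. Combining the bounds, tw(G) = 3.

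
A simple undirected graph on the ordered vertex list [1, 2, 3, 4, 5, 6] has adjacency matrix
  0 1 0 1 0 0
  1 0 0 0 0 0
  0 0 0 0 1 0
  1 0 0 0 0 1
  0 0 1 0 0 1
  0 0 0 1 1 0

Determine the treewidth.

A width-1 tree decomposition is:
Bags: B1 = {1, 2}  B2 = {1, 4}  B3 = {4, 6}  B4 = {5, 6}  B5 = {3, 5}
Tree: B1–B2, B2–B3, B3–B4, B4–B5
Every bag has size at most 2, so the width is 2 − 1 = 1 and tw(G) ≤ 1. Any graph with an edge has treewidth ≥ 1, and G has the edge 2–1. Hence tw(G) = 1 exactly.

1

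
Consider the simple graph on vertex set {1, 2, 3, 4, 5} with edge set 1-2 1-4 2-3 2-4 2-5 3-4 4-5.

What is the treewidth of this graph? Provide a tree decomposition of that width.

Each bag holds 3 vertices, so the decomposition has width 2, which upper-bounds the treewidth. For the lower bound, the 3 vertices {1, 2, 4} are pairwise adjacent, and any tree decomposition puts a clique entirely inside one bag — forcing width ≥ 2. Hence tw(G) = 2 exactly.

Treewidth 2.
One optimal decomposition is:
Bags: B1 = {1, 2, 4}  B2 = {2, 4, 5}  B3 = {2, 3, 4}
Tree: B1–B2, B1–B3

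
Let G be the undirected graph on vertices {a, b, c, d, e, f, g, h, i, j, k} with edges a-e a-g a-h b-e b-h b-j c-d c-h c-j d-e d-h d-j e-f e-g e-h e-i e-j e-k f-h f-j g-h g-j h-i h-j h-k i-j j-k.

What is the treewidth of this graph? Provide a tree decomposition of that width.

Every bag has size at most 4, so the width is 4 − 1 = 3 and tw(G) ≤ 3. On the other hand G contains the 4-clique {d, e, h, j}. A clique must lie in a single bag of any decomposition, so no decomposition can have width below 3. Hence tw(G) = 3 exactly.

Treewidth 3.
One optimal decomposition is:
Bags: B1 = {c, d, h, j}  B2 = {d, e, h, j}  B3 = {e, f, h, j}  B4 = {e, g, h, j}  B5 = {e, h, j, k}  B6 = {e, h, i, j}  B7 = {b, e, h, j}  B8 = {a, e, g, h}
Tree: B1–B2, B2–B3, B3–B4, B3–B5, B5–B6, B4–B7, B4–B8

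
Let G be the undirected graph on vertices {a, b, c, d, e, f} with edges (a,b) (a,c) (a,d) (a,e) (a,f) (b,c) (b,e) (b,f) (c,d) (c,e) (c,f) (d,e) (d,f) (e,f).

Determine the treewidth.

A width-4 tree decomposition is:
Bags: B1 = {a, c, d, e, f}  B2 = {a, b, c, e, f}
Tree: B1–B2
Every bag has size at most 5, so the width is 5 − 1 = 4 and tw(G) ≤ 4. For the lower bound, the 5 vertices {a, c, d, e, f} are pairwise adjacent, and any tree decomposition puts a clique entirely inside one bag — forcing width ≥ 4. Hence tw(G) = 4 exactly.

4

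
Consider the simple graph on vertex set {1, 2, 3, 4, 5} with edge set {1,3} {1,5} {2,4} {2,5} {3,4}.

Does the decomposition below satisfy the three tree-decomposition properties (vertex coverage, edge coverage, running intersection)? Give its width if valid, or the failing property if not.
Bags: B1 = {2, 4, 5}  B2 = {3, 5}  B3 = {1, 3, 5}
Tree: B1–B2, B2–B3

No — edge (4,3) lies in no bag.

A tree decomposition must satisfy three properties: every vertex lies in some bag; for every edge, both endpoints lie together in some bag; and for every vertex, the bags containing it form a connected subtree. Here edge (4,3) lies in no bag, so the decomposition is invalid.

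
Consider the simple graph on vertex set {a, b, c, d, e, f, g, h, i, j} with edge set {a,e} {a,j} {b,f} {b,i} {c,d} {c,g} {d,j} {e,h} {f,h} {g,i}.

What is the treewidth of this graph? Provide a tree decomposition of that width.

Treewidth 2.
One such decomposition:
Bags: B1 = {a, d, j}  B2 = {a, d, e}  B3 = {d, e, h}  B4 = {d, f, h}  B5 = {b, d, f}  B6 = {b, d, i}  B7 = {d, g, i}  B8 = {c, d, g}
Tree: B1–B2, B2–B3, B3–B4, B4–B5, B5–B6, B6–B7, B7–B8

The largest bag has 3 vertices, giving width 2; this decomposition certifies tw(G) ≤ 2. The edges d–j–a–e–h–f–b–i–g–c–d form a cycle, so G is not a tree and its treewidth is at least 2. The upper and lower bounds meet at 2, so that is the treewidth.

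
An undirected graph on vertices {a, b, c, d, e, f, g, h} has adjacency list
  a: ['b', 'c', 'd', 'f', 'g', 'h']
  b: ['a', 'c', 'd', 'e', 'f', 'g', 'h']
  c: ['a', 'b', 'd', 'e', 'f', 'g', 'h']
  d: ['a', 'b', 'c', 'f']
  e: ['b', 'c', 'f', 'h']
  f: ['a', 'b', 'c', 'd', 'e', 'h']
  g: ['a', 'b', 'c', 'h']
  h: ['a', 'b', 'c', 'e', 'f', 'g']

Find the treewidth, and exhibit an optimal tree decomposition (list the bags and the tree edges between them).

Each bag holds 5 vertices, so the decomposition has width 4, which upper-bounds the treewidth. Conversely, {a, b, c, g, h} is a clique of size 5, and the vertices of any clique must share a bag in every tree decomposition; so some bag has ≥ 5 vertices and tw(G) ≥ 4. The upper and lower bounds meet at 4, so that is the treewidth.

Treewidth 4.
One optimal decomposition is:
Bags: B1 = {a, b, c, d, f}  B2 = {a, b, c, f, h}  B3 = {a, b, c, g, h}  B4 = {b, c, e, f, h}
Tree: B1–B2, B2–B3, B2–B4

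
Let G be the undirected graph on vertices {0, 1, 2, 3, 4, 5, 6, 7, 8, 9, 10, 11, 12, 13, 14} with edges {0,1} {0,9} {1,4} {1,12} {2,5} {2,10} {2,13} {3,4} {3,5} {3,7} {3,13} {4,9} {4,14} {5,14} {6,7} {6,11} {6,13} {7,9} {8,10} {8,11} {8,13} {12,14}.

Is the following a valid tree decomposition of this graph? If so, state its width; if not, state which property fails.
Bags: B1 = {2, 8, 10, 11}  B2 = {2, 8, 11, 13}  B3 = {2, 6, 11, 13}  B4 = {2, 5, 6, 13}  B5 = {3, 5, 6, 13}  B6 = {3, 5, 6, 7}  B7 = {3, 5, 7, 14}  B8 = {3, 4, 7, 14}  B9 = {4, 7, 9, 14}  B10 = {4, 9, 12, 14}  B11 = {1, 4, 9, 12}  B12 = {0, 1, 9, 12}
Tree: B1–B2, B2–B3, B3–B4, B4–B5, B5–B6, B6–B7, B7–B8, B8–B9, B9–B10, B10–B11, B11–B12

Checking the three conditions: (i) the bags cover all of {0, 1, 2, 3, 4, 5, 6, 7, 8, 9, 10, 11, 12, 13, 14}; (ii) for each edge, some bag contains both endpoints; (iii) the bags containing any fixed vertex form a subtree. All hold, so the decomposition is valid with width 4 − 1 = 3.

Yes; width 3.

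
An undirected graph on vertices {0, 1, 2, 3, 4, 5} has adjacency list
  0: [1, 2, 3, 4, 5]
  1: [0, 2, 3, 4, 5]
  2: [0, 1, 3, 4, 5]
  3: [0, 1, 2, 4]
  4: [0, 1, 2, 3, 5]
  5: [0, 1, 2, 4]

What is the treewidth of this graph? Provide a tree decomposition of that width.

Each bag holds 5 vertices, so the decomposition has width 4, which upper-bounds the treewidth. Conversely, {0, 1, 2, 3, 4} is a clique of size 5, and the vertices of any clique must share a bag in every tree decomposition; so some bag has ≥ 5 vertices and tw(G) ≥ 4. Combining the bounds, tw(G) = 4.

Treewidth 4.
Bags: B1 = {0, 1, 2, 4, 5}  B2 = {0, 1, 2, 3, 4}
Tree: B1–B2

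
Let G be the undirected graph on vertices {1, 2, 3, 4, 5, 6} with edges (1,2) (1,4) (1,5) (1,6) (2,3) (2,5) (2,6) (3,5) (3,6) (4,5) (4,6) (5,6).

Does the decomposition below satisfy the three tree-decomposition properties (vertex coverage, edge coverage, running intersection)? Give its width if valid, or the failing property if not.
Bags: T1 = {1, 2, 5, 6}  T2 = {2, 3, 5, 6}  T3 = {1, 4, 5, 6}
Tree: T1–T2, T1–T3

Checking the three conditions: (i) the bags cover all of {1, 2, 3, 4, 5, 6}; (ii) for each edge, some bag contains both endpoints; (iii) the bags containing any fixed vertex form a subtree. All hold, so the decomposition is valid with width 4 − 1 = 3.

Yes; width 3.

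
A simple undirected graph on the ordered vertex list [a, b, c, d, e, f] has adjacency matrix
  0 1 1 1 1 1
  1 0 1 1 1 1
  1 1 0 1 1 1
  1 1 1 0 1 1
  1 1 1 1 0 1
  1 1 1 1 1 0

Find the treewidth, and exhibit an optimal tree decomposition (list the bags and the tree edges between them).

A single bag containing all 6 vertices is trivially a valid decomposition of width 5. On the other hand G contains the 6-clique {a, b, c, d, e, f}. A clique must lie in a single bag of any decomposition, so no decomposition can have width below 5. Hence tw(G) = 5 exactly.

Treewidth 5.
One optimal decomposition is:
Bags: B1 = {a, b, c, d, e, f}
Tree: (single bag)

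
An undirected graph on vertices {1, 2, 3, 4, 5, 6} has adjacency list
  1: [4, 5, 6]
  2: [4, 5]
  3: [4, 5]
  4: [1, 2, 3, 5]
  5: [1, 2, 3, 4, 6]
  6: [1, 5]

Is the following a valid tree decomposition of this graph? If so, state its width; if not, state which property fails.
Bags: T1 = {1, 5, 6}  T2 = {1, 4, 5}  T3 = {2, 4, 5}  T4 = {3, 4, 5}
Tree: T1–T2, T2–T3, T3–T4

Yes; width 2.

Vertex coverage: the bags together contain {1, 2, 3, 4, 5, 6}, the full vertex set. Edge coverage: each edge of G has both endpoints in at least one bag. Running intersection: for every vertex, the bags containing it form a connected subtree. All three properties hold, so this is a valid tree decomposition of width max|bag| − 1 = 2, and hence tw(G) ≤ 2.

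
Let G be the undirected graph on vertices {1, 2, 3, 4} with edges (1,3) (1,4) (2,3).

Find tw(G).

A width-1 tree decomposition is:
Bags: B1 = {2, 3}  B2 = {1, 3}  B3 = {1, 4}
Tree: B1–B2, B2–B3
Every bag has size at most 2, so the width is 2 − 1 = 1 and tw(G) ≤ 1. Since G has at least one edge (e.g. 2–3), it is not an edgeless graph, so tw(G) ≥ 1. Combining the bounds, tw(G) = 1.

1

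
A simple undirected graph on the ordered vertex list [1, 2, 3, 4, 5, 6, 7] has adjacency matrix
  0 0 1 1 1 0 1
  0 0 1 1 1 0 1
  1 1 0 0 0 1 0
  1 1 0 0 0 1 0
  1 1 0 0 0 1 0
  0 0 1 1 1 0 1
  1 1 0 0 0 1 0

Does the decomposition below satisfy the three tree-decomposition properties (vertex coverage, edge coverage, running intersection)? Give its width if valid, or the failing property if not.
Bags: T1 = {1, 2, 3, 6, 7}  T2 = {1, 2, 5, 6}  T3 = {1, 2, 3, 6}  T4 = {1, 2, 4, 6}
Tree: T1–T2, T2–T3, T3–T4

No — bags containing vertex 3 are not connected in the tree.

A tree decomposition must satisfy three properties: every vertex lies in some bag; for every edge, both endpoints lie together in some bag; and for every vertex, the bags containing it form a connected subtree. Here bags containing vertex 3 are not connected in the tree, so the decomposition is invalid.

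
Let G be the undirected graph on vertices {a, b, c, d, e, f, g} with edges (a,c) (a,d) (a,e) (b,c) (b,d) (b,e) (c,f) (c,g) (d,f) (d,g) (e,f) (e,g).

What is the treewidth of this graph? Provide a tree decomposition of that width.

Treewidth 3.
Bags: B1 = {c, d, e, g}  B2 = {b, c, d, e}  B3 = {a, c, d, e}  B4 = {c, d, e, f}
Tree: B1–B2, B2–B3, B3–B4

Every bag has size at most 4, so the width is 4 − 1 = 3 and tw(G) ≤ 3. For the lower bound: the 4 vertex sets {c,g}, {b,e}, {d}, {a} are disjoint, each induces a connected subgraph, and every pair is joined by at least one edge of G. Contracting each set to a single vertex therefore yields K_{4} as a minor, and since treewidth is minor-monotone, tw(G) ≥ tw(K_{4}) = 3. Therefore the treewidth is 3.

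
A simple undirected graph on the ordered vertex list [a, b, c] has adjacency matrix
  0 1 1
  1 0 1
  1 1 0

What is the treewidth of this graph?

2

A width-2 tree decomposition is:
Bags: B1 = {a, b, c}
Tree: (single bag)
A single bag containing all 3 vertices is trivially a valid decomposition of width 2. For the lower bound, the 3 vertices {a, b, c} are pairwise adjacent, and any tree decomposition puts a clique entirely inside one bag — forcing width ≥ 2. Hence tw(G) = 2 exactly.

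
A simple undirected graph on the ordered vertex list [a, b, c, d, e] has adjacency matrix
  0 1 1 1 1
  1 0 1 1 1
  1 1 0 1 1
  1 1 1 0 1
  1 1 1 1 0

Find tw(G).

A width-4 tree decomposition is:
Bags: B1 = {a, b, c, d, e}
Tree: (single bag)
With just one bag of size 5, the width is 5 − 1 = 4, so tw(G) ≤ 4. On the other hand G contains the 5-clique {a, b, c, d, e}. A clique must lie in a single bag of any decomposition, so no decomposition can have width below 4. Combining the bounds, tw(G) = 4.

4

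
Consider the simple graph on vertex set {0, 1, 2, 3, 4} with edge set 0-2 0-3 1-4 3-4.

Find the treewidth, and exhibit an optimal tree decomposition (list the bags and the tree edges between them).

Treewidth 1.
Bags: B1 = {0, 2}  B2 = {0, 3}  B3 = {3, 4}  B4 = {1, 4}
Tree: B1–B2, B2–B3, B3–B4

Each bag holds 2 vertices, so the decomposition has width 1, which upper-bounds the treewidth. G has an edge, so its treewidth is at least 1. Therefore the treewidth is 1.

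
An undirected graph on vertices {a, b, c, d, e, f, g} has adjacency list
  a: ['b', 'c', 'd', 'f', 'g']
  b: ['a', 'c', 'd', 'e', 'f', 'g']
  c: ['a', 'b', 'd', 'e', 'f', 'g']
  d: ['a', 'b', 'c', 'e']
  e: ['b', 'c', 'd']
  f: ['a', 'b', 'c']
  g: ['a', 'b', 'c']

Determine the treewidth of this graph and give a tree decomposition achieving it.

Each bag holds 4 vertices, so the decomposition has width 3, which upper-bounds the treewidth. On the other hand G contains the 4-clique {b, c, d, e}. A clique must lie in a single bag of any decomposition, so no decomposition can have width below 3. The upper and lower bounds meet at 3, so that is the treewidth.

Treewidth 3.
Bags: B1 = {a, b, c, g}  B2 = {a, b, c, d}  B3 = {b, c, d, e}  B4 = {a, b, c, f}
Tree: B1–B2, B2–B3, B2–B4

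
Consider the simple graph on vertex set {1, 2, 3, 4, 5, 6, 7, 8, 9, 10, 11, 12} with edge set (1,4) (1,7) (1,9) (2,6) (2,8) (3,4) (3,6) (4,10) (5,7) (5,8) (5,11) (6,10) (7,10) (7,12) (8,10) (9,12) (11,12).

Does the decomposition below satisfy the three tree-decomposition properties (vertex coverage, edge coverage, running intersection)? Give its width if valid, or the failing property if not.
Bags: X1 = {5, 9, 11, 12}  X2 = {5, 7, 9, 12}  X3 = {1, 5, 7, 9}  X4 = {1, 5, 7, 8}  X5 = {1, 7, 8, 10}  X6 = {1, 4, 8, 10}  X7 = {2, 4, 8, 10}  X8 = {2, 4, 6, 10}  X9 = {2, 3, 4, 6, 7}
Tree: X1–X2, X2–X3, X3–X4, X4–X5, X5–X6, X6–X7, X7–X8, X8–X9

A tree decomposition must satisfy three properties: every vertex lies in some bag; for every edge, both endpoints lie together in some bag; and for every vertex, the bags containing it form a connected subtree. Here bags containing vertex 7 are not connected in the tree, so the decomposition is invalid.

No — bags containing vertex 7 are not connected in the tree.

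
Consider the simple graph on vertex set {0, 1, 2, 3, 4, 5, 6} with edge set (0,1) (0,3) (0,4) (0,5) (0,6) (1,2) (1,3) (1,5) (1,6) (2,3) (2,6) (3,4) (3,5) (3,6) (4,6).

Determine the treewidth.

3

A width-3 tree decomposition is:
Bags: B1 = {0, 1, 3, 5}  B2 = {0, 1, 3, 6}  B3 = {1, 2, 3, 6}  B4 = {0, 3, 4, 6}
Tree: B1–B2, B2–B3, B2–B4
Each bag holds 4 vertices, so the decomposition has width 3, which upper-bounds the treewidth. On the other hand G contains the 4-clique {0, 1, 3, 5}. A clique must lie in a single bag of any decomposition, so no decomposition can have width below 3. The upper and lower bounds meet at 3, so that is the treewidth.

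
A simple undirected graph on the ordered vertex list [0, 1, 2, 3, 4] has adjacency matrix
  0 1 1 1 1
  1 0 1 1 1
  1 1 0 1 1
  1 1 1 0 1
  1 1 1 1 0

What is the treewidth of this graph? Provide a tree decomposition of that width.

A single bag containing all 5 vertices is trivially a valid decomposition of width 4. On the other hand G contains the 5-clique {0, 1, 2, 3, 4}. A clique must lie in a single bag of any decomposition, so no decomposition can have width below 4. Hence tw(G) = 4 exactly.

Treewidth 4.
One such decomposition:
Bags: B1 = {0, 1, 2, 3, 4}
Tree: (single bag)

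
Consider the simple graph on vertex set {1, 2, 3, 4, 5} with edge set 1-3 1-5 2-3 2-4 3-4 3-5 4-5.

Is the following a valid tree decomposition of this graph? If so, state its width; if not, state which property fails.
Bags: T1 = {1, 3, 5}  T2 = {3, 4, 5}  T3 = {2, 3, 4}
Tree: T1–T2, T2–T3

Vertex coverage: the bags together contain {1, 2, 3, 4, 5}, the full vertex set. Edge coverage: each edge of G has both endpoints in at least one bag. Running intersection: for every vertex, the bags containing it form a connected subtree. All three properties hold, so this is a valid tree decomposition of width max|bag| − 1 = 2, and hence tw(G) ≤ 2.

Yes; width 2.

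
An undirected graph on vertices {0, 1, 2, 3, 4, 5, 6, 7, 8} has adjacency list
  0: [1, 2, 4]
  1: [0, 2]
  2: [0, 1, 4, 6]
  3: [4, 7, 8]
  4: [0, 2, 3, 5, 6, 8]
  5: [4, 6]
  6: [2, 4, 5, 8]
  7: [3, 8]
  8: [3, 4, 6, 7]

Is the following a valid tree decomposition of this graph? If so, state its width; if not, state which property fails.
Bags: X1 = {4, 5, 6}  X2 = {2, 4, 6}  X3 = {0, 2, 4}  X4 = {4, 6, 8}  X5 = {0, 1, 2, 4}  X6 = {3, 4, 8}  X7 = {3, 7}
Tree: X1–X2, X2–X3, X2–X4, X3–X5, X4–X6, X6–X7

No — edge (8,7) lies in no bag.

A tree decomposition must satisfy three properties: every vertex lies in some bag; for every edge, both endpoints lie together in some bag; and for every vertex, the bags containing it form a connected subtree. Here edge (8,7) lies in no bag, so the decomposition is invalid.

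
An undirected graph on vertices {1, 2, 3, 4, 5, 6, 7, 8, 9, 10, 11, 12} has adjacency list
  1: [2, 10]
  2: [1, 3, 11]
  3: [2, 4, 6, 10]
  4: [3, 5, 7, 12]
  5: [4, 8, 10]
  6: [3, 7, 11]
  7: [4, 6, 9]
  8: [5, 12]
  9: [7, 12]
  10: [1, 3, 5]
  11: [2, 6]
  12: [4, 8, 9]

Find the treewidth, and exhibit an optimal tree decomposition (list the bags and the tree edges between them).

The largest bag has 4 vertices, giving width 3; this decomposition certifies tw(G) ≤ 3. For the lower bound: the 4 vertex sets {8,9,12}, {7}, {4}, {3,5,6,10} are disjoint, each induces a connected subgraph, and every pair is joined by at least one edge of G. Contracting each set to a single vertex therefore yields K_{4} as a minor, and since treewidth is minor-monotone, tw(G) ≥ tw(K_{4}) = 3. Therefore the treewidth is 3.

Treewidth 3.
One optimal decomposition is:
Bags: B1 = {7, 8, 9, 12}  B2 = {4, 7, 8, 12}  B3 = {4, 5, 7, 8}  B4 = {4, 5, 6, 7}  B5 = {3, 4, 5, 6}  B6 = {3, 5, 6, 10}  B7 = {3, 6, 10, 11}  B8 = {2, 3, 10, 11}  B9 = {1, 2, 10, 11}
Tree: B1–B2, B2–B3, B3–B4, B4–B5, B5–B6, B6–B7, B7–B8, B8–B9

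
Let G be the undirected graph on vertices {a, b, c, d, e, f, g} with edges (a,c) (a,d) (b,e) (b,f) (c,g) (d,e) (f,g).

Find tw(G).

A width-2 tree decomposition is:
Bags: B1 = {b, f, g}  B2 = {b, e, g}  B3 = {d, e, g}  B4 = {a, d, g}  B5 = {a, c, g}
Tree: B1–B2, B2–B3, B3–B4, B4–B5
Every bag has size at most 3, so the width is 3 − 1 = 2 and tw(G) ≤ 2. The edges g–f–b–e–d–a–c–g form a cycle, so G is not a tree and its treewidth is at least 2. Hence tw(G) = 2 exactly.

2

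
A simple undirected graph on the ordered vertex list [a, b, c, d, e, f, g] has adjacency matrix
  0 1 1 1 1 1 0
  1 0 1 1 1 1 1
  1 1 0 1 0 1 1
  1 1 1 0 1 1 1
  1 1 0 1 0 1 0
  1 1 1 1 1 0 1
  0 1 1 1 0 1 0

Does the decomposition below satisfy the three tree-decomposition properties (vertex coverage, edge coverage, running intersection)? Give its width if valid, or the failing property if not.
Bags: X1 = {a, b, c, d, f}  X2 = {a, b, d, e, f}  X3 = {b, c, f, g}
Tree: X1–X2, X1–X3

A tree decomposition must satisfy three properties: every vertex lies in some bag; for every edge, both endpoints lie together in some bag; and for every vertex, the bags containing it form a connected subtree. Here edge (d,g) lies in no bag, so the decomposition is invalid.

No — edge (d,g) lies in no bag.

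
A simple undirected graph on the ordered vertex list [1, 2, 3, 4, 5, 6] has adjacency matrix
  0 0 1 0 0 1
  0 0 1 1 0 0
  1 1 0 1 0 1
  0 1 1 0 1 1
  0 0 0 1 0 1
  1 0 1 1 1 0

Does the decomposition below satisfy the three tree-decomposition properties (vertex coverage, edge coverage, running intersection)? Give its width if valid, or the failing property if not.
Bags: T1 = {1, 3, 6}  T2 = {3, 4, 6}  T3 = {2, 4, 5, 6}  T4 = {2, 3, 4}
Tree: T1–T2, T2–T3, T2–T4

No — bags containing vertex 2 are not connected in the tree.

A tree decomposition must satisfy three properties: every vertex lies in some bag; for every edge, both endpoints lie together in some bag; and for every vertex, the bags containing it form a connected subtree. Here bags containing vertex 2 are not connected in the tree, so the decomposition is invalid.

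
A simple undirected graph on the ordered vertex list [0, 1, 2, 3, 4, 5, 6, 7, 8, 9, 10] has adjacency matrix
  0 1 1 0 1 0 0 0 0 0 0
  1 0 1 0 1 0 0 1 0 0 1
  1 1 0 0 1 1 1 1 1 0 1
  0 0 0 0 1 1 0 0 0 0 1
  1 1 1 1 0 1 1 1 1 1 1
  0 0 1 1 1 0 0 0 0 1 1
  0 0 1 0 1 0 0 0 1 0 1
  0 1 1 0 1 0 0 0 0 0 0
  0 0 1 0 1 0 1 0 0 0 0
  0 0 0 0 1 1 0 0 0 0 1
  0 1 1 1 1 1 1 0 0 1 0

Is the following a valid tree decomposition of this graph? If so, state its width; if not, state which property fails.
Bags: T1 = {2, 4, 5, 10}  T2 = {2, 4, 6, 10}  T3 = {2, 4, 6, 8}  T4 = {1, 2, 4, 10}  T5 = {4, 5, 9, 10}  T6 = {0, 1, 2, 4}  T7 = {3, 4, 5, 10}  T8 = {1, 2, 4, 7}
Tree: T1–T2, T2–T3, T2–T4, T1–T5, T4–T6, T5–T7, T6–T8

Vertex coverage: the bags together contain {0, 1, 2, 3, 4, 5, 6, 7, 8, 9, 10}, the full vertex set. Edge coverage: each edge of G has both endpoints in at least one bag. Running intersection: for every vertex, the bags containing it form a connected subtree. All three properties hold, so this is a valid tree decomposition of width max|bag| − 1 = 3, and hence tw(G) ≤ 3.

Yes; width 3.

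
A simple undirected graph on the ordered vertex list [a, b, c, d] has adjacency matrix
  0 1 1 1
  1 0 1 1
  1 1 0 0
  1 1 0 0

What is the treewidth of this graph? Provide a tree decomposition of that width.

Treewidth 2.
One such decomposition:
Bags: B1 = {a, b, d}  B2 = {a, b, c}
Tree: B1–B2

The largest bag has 3 vertices, giving width 2; this decomposition certifies tw(G) ≤ 2. Conversely, {a, b, d} is a clique of size 3, and the vertices of any clique must share a bag in every tree decomposition; so some bag has ≥ 3 vertices and tw(G) ≥ 2. Therefore the treewidth is 2.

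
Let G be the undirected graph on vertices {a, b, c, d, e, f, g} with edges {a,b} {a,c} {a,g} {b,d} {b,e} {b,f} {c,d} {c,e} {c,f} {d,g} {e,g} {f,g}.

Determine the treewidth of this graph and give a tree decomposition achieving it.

Treewidth 3.
One such decomposition:
Bags: B1 = {b, c, d, g}  B2 = {a, b, c, g}  B3 = {b, c, e, g}  B4 = {b, c, f, g}
Tree: B1–B2, B2–B3, B3–B4

The largest bag has 4 vertices, giving width 3; this decomposition certifies tw(G) ≤ 3. For the lower bound: the 4 vertex sets {c,d}, {a,b}, {g}, {e} are disjoint, each induces a connected subgraph, and every pair is joined by at least one edge of G. Contracting each set to a single vertex therefore yields K_{4} as a minor, and since treewidth is minor-monotone, tw(G) ≥ tw(K_{4}) = 3. Combining the bounds, tw(G) = 3.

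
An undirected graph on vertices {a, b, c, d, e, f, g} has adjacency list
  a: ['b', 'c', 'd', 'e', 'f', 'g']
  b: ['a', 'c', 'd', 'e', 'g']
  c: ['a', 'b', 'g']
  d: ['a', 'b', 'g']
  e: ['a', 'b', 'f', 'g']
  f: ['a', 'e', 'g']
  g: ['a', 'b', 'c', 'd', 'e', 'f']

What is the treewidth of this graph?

3

A width-3 tree decomposition is:
Bags: B1 = {a, b, c, g}  B2 = {a, b, d, g}  B3 = {a, b, e, g}  B4 = {a, e, f, g}
Tree: B1–B2, B2–B3, B3–B4
Every bag has size at most 4, so the width is 4 − 1 = 3 and tw(G) ≤ 3. Conversely, {a, e, f, g} is a clique of size 4, and the vertices of any clique must share a bag in every tree decomposition; so some bag has ≥ 4 vertices and tw(G) ≥ 3. Hence tw(G) = 3 exactly.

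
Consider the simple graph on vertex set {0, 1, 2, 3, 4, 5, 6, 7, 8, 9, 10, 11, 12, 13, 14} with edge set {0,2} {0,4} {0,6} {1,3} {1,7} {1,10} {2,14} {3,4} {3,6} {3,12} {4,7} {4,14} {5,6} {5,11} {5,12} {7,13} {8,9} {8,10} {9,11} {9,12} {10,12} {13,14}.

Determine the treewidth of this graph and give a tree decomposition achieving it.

Treewidth 3.
Bags: B1 = {0, 2, 13, 14}  B2 = {0, 4, 13, 14}  B3 = {0, 4, 7, 13}  B4 = {0, 4, 6, 7}  B5 = {3, 4, 6, 7}  B6 = {1, 3, 6, 7}  B7 = {1, 3, 5, 6}  B8 = {1, 3, 5, 12}  B9 = {1, 5, 10, 12}  B10 = {5, 10, 11, 12}  B11 = {9, 10, 11, 12}  B12 = {8, 9, 10, 11}
Tree: B1–B2, B2–B3, B3–B4, B4–B5, B5–B6, B6–B7, B7–B8, B8–B9, B9–B10, B10–B11, B11–B12

Every bag has size at most 4, so the width is 4 − 1 = 3 and tw(G) ≤ 3. For the lower bound: the 4 vertex sets {2,13,14}, {0}, {4}, {1,3,6,7} are disjoint, each induces a connected subgraph, and every pair is joined by at least one edge of G. Contracting each set to a single vertex therefore yields K_{4} as a minor, and since treewidth is minor-monotone, tw(G) ≥ tw(K_{4}) = 3. Combining the bounds, tw(G) = 3.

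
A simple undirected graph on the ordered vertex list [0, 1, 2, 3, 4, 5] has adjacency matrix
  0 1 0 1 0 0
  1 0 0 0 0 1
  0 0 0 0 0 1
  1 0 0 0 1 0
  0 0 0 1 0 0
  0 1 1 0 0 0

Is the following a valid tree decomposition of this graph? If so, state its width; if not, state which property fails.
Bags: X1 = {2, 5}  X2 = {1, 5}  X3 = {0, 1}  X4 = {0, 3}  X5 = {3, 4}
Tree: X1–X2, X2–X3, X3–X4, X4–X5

Yes; width 1.

Vertex coverage: the bags together contain {0, 1, 2, 3, 4, 5}, the full vertex set. Edge coverage: each edge of G has both endpoints in at least one bag. Running intersection: for every vertex, the bags containing it form a connected subtree. All three properties hold, so this is a valid tree decomposition of width max|bag| − 1 = 1, and hence tw(G) ≤ 1.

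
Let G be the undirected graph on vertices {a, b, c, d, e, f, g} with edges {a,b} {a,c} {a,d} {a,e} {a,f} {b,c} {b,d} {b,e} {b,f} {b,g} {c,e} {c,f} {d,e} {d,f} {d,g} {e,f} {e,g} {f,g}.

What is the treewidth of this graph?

4

A width-4 tree decomposition is:
Bags: B1 = {a, b, c, e, f}  B2 = {a, b, d, e, f}  B3 = {b, d, e, f, g}
Tree: B1–B2, B2–B3
Each bag holds 5 vertices, so the decomposition has width 4, which upper-bounds the treewidth. On the other hand G contains the 5-clique {b, d, e, f, g}. A clique must lie in a single bag of any decomposition, so no decomposition can have width below 4. Hence tw(G) = 4 exactly.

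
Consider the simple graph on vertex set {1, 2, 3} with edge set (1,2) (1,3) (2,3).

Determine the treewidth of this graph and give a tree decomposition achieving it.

With just one bag of size 3, the width is 3 − 1 = 2, so tw(G) ≤ 2. On the other hand G contains the 3-clique {1, 2, 3}. A clique must lie in a single bag of any decomposition, so no decomposition can have width below 2. Combining the bounds, tw(G) = 2.

Treewidth 2.
Bags: B1 = {1, 2, 3}
Tree: (single bag)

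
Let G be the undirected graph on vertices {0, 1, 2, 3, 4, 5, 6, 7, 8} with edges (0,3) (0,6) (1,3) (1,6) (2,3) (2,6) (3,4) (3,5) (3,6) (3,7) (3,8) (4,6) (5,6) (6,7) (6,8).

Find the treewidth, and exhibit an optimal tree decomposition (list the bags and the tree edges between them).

The largest bag has 3 vertices, giving width 2; this decomposition certifies tw(G) ≤ 2. On the other hand G contains the 3-clique {0, 3, 6}. A clique must lie in a single bag of any decomposition, so no decomposition can have width below 2. Combining the bounds, tw(G) = 2.

Treewidth 2.
One optimal decomposition is:
Bags: B1 = {2, 3, 6}  B2 = {3, 6, 7}  B3 = {3, 4, 6}  B4 = {3, 5, 6}  B5 = {0, 3, 6}  B6 = {1, 3, 6}  B7 = {3, 6, 8}
Tree: B1–B2, B2–B3, B3–B4, B1–B5, B4–B6, B2–B7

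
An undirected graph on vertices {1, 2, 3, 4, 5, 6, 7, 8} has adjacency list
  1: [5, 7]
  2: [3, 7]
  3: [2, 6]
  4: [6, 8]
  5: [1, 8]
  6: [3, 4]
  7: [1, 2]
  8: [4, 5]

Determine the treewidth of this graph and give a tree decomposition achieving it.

Every bag has size at most 3, so the width is 3 − 1 = 2 and tw(G) ≤ 2. The edges 4–8–5–1–7–2–3–6–4 form a cycle, so G is not a tree and its treewidth is at least 2. Therefore the treewidth is 2.

Treewidth 2.
One optimal decomposition is:
Bags: B1 = {4, 5, 8}  B2 = {1, 4, 5}  B3 = {1, 4, 7}  B4 = {2, 4, 7}  B5 = {2, 3, 4}  B6 = {3, 4, 6}
Tree: B1–B2, B2–B3, B3–B4, B4–B5, B5–B6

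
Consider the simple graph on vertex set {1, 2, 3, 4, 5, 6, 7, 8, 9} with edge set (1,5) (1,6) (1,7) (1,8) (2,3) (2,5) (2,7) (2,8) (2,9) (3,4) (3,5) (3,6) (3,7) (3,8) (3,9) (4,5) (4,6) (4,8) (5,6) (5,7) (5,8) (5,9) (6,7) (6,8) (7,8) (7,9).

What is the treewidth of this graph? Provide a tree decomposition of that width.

Each bag holds 5 vertices, so the decomposition has width 4, which upper-bounds the treewidth. Conversely, {1, 5, 6, 7, 8} is a clique of size 5, and the vertices of any clique must share a bag in every tree decomposition; so some bag has ≥ 5 vertices and tw(G) ≥ 4. Hence tw(G) = 4 exactly.

Treewidth 4.
One such decomposition:
Bags: B1 = {1, 5, 6, 7, 8}  B2 = {3, 5, 6, 7, 8}  B3 = {2, 3, 5, 7, 8}  B4 = {3, 4, 5, 6, 8}  B5 = {2, 3, 5, 7, 9}
Tree: B1–B2, B2–B3, B2–B4, B3–B5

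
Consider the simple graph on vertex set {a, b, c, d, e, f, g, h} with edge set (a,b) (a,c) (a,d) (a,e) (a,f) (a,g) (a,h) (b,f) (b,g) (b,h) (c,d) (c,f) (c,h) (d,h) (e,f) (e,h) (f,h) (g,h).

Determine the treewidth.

3

A width-3 tree decomposition is:
Bags: B1 = {a, b, f, h}  B2 = {a, c, f, h}  B3 = {a, e, f, h}  B4 = {a, b, g, h}  B5 = {a, c, d, h}
Tree: B1–B2, B2–B3, B1–B4, B2–B5
Each bag holds 4 vertices, so the decomposition has width 3, which upper-bounds the treewidth. For the lower bound, the 4 vertices {a, c, d, h} are pairwise adjacent, and any tree decomposition puts a clique entirely inside one bag — forcing width ≥ 3. The upper and lower bounds meet at 3, so that is the treewidth.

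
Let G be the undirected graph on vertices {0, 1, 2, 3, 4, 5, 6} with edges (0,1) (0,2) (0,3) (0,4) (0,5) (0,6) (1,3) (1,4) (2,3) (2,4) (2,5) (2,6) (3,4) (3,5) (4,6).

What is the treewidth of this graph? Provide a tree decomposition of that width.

Treewidth 3.
One optimal decomposition is:
Bags: B1 = {0, 2, 3, 5}  B2 = {0, 2, 3, 4}  B3 = {0, 1, 3, 4}  B4 = {0, 2, 4, 6}
Tree: B1–B2, B2–B3, B2–B4

Each bag holds 4 vertices, so the decomposition has width 3, which upper-bounds the treewidth. On the other hand G contains the 4-clique {0, 1, 3, 4}. A clique must lie in a single bag of any decomposition, so no decomposition can have width below 3. Combining the bounds, tw(G) = 3.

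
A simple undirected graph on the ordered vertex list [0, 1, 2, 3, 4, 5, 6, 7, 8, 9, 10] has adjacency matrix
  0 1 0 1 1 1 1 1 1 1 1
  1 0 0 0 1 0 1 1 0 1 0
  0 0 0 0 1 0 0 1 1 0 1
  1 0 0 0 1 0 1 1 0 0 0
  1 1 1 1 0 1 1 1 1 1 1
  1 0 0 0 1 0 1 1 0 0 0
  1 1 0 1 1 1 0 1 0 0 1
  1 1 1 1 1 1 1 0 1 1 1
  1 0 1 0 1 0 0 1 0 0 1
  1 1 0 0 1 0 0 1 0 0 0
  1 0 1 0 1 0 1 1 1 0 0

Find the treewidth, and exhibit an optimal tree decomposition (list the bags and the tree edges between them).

Treewidth 4.
One such decomposition:
Bags: B1 = {0, 4, 6, 7, 10}  B2 = {0, 4, 5, 6, 7}  B3 = {0, 4, 7, 8, 10}  B4 = {0, 3, 4, 6, 7}  B5 = {2, 4, 7, 8, 10}  B6 = {0, 1, 4, 6, 7}  B7 = {0, 1, 4, 7, 9}
Tree: B1–B2, B1–B3, B2–B4, B3–B5, B2–B6, B6–B7

Each bag holds 5 vertices, so the decomposition has width 4, which upper-bounds the treewidth. Conversely, {0, 4, 7, 8, 10} is a clique of size 5, and the vertices of any clique must share a bag in every tree decomposition; so some bag has ≥ 5 vertices and tw(G) ≥ 4. Hence tw(G) = 4 exactly.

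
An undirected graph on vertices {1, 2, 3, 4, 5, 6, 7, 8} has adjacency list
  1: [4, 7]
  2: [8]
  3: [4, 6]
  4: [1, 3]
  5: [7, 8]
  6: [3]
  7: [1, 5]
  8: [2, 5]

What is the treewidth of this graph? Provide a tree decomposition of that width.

Treewidth 1.
Bags: B1 = {3, 6}  B2 = {3, 4}  B3 = {1, 4}  B4 = {1, 7}  B5 = {5, 7}  B6 = {5, 8}  B7 = {2, 8}
Tree: B1–B2, B2–B3, B3–B4, B4–B5, B5–B6, B6–B7

The largest bag has 2 vertices, giving width 1; this decomposition certifies tw(G) ≤ 1. Any graph with an edge has treewidth ≥ 1, and G has the edge 6–3. Hence tw(G) = 1 exactly.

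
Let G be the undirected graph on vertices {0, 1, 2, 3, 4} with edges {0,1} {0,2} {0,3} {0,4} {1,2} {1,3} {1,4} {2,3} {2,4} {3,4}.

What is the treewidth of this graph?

4

A width-4 tree decomposition is:
Bags: B1 = {0, 1, 2, 3, 4}
Tree: (single bag)
A single bag containing all 5 vertices is trivially a valid decomposition of width 4. Conversely, {0, 1, 2, 3, 4} is a clique of size 5, and the vertices of any clique must share a bag in every tree decomposition; so some bag has ≥ 5 vertices and tw(G) ≥ 4. Hence tw(G) = 4 exactly.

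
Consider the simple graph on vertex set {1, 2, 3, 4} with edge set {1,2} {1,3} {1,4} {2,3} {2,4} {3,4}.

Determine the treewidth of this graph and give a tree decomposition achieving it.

A single bag containing all 4 vertices is trivially a valid decomposition of width 3. On the other hand G contains the 4-clique {1, 2, 3, 4}. A clique must lie in a single bag of any decomposition, so no decomposition can have width below 3. The upper and lower bounds meet at 3, so that is the treewidth.

Treewidth 3.
Bags: B1 = {1, 2, 3, 4}
Tree: (single bag)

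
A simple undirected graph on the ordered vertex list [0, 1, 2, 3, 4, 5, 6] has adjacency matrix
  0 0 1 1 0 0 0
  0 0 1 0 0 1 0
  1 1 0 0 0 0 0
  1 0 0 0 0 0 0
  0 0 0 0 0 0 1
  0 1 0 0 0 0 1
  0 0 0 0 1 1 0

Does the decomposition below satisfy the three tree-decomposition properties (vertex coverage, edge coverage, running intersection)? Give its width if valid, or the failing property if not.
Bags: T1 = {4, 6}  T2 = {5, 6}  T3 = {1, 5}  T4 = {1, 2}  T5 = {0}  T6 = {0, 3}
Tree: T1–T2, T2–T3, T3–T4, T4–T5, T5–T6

No — edge (2,0) lies in no bag.

A tree decomposition must satisfy three properties: every vertex lies in some bag; for every edge, both endpoints lie together in some bag; and for every vertex, the bags containing it form a connected subtree. Here edge (2,0) lies in no bag, so the decomposition is invalid.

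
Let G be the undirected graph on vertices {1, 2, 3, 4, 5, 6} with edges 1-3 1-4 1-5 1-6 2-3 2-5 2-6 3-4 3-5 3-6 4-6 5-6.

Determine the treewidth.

3

A width-3 tree decomposition is:
Bags: B1 = {1, 3, 5, 6}  B2 = {2, 3, 5, 6}  B3 = {1, 3, 4, 6}
Tree: B1–B2, B1–B3
The largest bag has 4 vertices, giving width 3; this decomposition certifies tw(G) ≤ 3. On the other hand G contains the 4-clique {1, 3, 4, 6}. A clique must lie in a single bag of any decomposition, so no decomposition can have width below 3. Therefore the treewidth is 3.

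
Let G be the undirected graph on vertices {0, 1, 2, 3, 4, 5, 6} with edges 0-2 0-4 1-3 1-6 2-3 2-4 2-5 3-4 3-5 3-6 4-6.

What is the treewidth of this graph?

2

A width-2 tree decomposition is:
Bags: B1 = {2, 3, 4}  B2 = {3, 4, 6}  B3 = {0, 2, 4}  B4 = {1, 3, 6}  B5 = {2, 3, 5}
Tree: B1–B2, B1–B3, B2–B4, B1–B5
Every bag has size at most 3, so the width is 3 − 1 = 2 and tw(G) ≤ 2. For the lower bound, the 3 vertices {0, 2, 4} are pairwise adjacent, and any tree decomposition puts a clique entirely inside one bag — forcing width ≥ 2. Therefore the treewidth is 2.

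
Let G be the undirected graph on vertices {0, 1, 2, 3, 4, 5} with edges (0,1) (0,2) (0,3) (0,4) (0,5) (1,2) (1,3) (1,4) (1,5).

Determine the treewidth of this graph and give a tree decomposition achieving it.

The largest bag has 3 vertices, giving width 2; this decomposition certifies tw(G) ≤ 2. Conversely, {0, 1, 2} is a clique of size 3, and the vertices of any clique must share a bag in every tree decomposition; so some bag has ≥ 3 vertices and tw(G) ≥ 2. Hence tw(G) = 2 exactly.

Treewidth 2.
One optimal decomposition is:
Bags: B1 = {0, 1, 2}  B2 = {0, 1, 3}  B3 = {0, 1, 5}  B4 = {0, 1, 4}
Tree: B1–B2, B1–B3, B1–B4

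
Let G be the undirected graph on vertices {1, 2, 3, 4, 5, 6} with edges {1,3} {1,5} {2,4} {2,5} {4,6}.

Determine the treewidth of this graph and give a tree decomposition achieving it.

Treewidth 1.
Bags: B1 = {1, 3}  B2 = {1, 5}  B3 = {2, 5}  B4 = {2, 4}  B5 = {4, 6}
Tree: B1–B2, B2–B3, B3–B4, B4–B5

Every bag has size at most 2, so the width is 2 − 1 = 1 and tw(G) ≤ 1. Since G has at least one edge (e.g. 3–1), it is not an edgeless graph, so tw(G) ≥ 1. Hence tw(G) = 1 exactly.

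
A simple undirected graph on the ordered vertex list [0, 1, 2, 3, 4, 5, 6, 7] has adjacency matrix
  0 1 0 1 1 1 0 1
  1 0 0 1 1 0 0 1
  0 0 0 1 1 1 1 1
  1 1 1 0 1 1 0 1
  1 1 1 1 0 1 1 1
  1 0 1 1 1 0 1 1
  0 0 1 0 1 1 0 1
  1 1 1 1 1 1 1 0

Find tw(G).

A width-4 tree decomposition is:
Bags: B1 = {0, 3, 4, 5, 7}  B2 = {0, 1, 3, 4, 7}  B3 = {2, 3, 4, 5, 7}  B4 = {2, 4, 5, 6, 7}
Tree: B1–B2, B1–B3, B3–B4
Each bag holds 5 vertices, so the decomposition has width 4, which upper-bounds the treewidth. For the lower bound, the 5 vertices {0, 1, 3, 4, 7} are pairwise adjacent, and any tree decomposition puts a clique entirely inside one bag — forcing width ≥ 4. Combining the bounds, tw(G) = 4.

4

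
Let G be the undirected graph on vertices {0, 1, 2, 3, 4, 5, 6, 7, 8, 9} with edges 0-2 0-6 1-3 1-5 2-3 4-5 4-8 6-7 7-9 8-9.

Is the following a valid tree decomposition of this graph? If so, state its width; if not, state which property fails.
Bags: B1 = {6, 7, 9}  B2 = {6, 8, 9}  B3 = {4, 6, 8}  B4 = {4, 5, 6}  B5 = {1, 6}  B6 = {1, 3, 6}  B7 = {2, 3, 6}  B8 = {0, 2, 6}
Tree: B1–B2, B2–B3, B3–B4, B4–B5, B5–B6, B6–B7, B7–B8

A tree decomposition must satisfy three properties: every vertex lies in some bag; for every edge, both endpoints lie together in some bag; and for every vertex, the bags containing it form a connected subtree. Here edge (5,1) lies in no bag, so the decomposition is invalid.

No — edge (5,1) lies in no bag.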